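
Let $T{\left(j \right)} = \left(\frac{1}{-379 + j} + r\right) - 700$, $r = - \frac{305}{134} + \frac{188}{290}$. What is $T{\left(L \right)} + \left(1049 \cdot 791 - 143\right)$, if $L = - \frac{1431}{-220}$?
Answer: $\frac{1319854712188599}{1592269070} \approx 8.2891 \cdot 10^{5}$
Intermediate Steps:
$L = \frac{1431}{220}$ ($L = \left(-1431\right) \left(- \frac{1}{220}\right) = \frac{1431}{220} \approx 6.5045$)
$r = - \frac{31629}{19430}$ ($r = \left(-305\right) \frac{1}{134} + 188 \cdot \frac{1}{290} = - \frac{305}{134} + \frac{94}{145} = - \frac{31629}{19430} \approx -1.6278$)
$T{\left(j \right)} = - \frac{13632629}{19430} + \frac{1}{-379 + j}$ ($T{\left(j \right)} = \left(\frac{1}{-379 + j} - \frac{31629}{19430}\right) - 700 = \left(- \frac{31629}{19430} + \frac{1}{-379 + j}\right) - 700 = - \frac{13632629}{19430} + \frac{1}{-379 + j}$)
$T{\left(L \right)} + \left(1049 \cdot 791 - 143\right) = \frac{5166785821 - \frac{19508292099}{220}}{19430 \left(-379 + \frac{1431}{220}\right)} + \left(1049 \cdot 791 - 143\right) = \frac{5166785821 - \frac{19508292099}{220}}{19430 \left(- \frac{81949}{220}\right)} + \left(829759 - 143\right) = \frac{1}{19430} \left(- \frac{220}{81949}\right) \frac{1117184588521}{220} + 829616 = - \frac{1117184588521}{1592269070} + 829616 = \frac{1319854712188599}{1592269070}$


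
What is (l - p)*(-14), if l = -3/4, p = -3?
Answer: -63/2 ≈ -31.500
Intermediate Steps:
l = -¾ (l = -3*¼ = -¾ ≈ -0.75000)
(l - p)*(-14) = (-¾ - 1*(-3))*(-14) = (-¾ + 3)*(-14) = (9/4)*(-14) = -63/2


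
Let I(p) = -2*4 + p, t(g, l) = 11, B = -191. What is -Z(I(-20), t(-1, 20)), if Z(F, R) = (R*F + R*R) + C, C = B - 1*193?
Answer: 571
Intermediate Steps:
I(p) = -8 + p
C = -384 (C = -191 - 1*193 = -191 - 193 = -384)
Z(F, R) = -384 + R² + F*R (Z(F, R) = (R*F + R*R) - 384 = (F*R + R²) - 384 = (R² + F*R) - 384 = -384 + R² + F*R)
-Z(I(-20), t(-1, 20)) = -(-384 + 11² + (-8 - 20)*11) = -(-384 + 121 - 28*11) = -(-384 + 121 - 308) = -1*(-571) = 571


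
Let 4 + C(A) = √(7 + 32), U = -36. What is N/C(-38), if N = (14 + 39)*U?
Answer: 1908/(4 - √39) ≈ -849.89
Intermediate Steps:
N = -1908 (N = (14 + 39)*(-36) = 53*(-36) = -1908)
C(A) = -4 + √39 (C(A) = -4 + √(7 + 32) = -4 + √39)
N/C(-38) = -1908/(-4 + √39)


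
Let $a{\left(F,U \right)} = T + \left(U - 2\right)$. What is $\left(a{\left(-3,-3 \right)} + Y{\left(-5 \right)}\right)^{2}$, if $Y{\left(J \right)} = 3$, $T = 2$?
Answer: $0$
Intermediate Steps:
$a{\left(F,U \right)} = U$ ($a{\left(F,U \right)} = 2 + \left(U - 2\right) = 2 + \left(-2 + U\right) = U$)
$\left(a{\left(-3,-3 \right)} + Y{\left(-5 \right)}\right)^{2} = \left(-3 + 3\right)^{2} = 0^{2} = 0$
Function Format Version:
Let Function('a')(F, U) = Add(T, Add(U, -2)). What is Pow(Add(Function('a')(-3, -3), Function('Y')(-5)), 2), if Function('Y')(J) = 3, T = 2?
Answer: 0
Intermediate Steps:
Function('a')(F, U) = U (Function('a')(F, U) = Add(2, Add(U, -2)) = Add(2, Add(-2, U)) = U)
Pow(Add(Function('a')(-3, -3), Function('Y')(-5)), 2) = Pow(Add(-3, 3), 2) = Pow(0, 2) = 0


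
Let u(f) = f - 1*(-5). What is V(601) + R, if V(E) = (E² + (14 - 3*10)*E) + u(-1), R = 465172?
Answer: 816761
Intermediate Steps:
u(f) = 5 + f (u(f) = f + 5 = 5 + f)
V(E) = 4 + E² - 16*E (V(E) = (E² + (14 - 3*10)*E) + (5 - 1) = (E² + (14 - 30)*E) + 4 = (E² - 16*E) + 4 = 4 + E² - 16*E)
V(601) + R = (4 + 601² - 16*601) + 465172 = (4 + 361201 - 9616) + 465172 = 351589 + 465172 = 816761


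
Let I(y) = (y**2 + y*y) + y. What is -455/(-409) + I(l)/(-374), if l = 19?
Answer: -132899/152966 ≈ -0.86881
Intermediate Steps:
I(y) = y + 2*y**2 (I(y) = (y**2 + y**2) + y = 2*y**2 + y = y + 2*y**2)
-455/(-409) + I(l)/(-374) = -455/(-409) + (19*(1 + 2*19))/(-374) = -455*(-1/409) + (19*(1 + 38))*(-1/374) = 455/409 + (19*39)*(-1/374) = 455/409 + 741*(-1/374) = 455/409 - 741/374 = -132899/152966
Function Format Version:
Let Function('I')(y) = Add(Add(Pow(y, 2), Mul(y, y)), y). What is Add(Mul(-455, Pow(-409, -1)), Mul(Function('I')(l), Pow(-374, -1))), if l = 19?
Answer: Rational(-132899, 152966) ≈ -0.86881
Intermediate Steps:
Function('I')(y) = Add(y, Mul(2, Pow(y, 2))) (Function('I')(y) = Add(Add(Pow(y, 2), Pow(y, 2)), y) = Add(Mul(2, Pow(y, 2)), y) = Add(y, Mul(2, Pow(y, 2))))
Add(Mul(-455, Pow(-409, -1)), Mul(Function('I')(l), Pow(-374, -1))) = Add(Mul(-455, Pow(-409, -1)), Mul(Mul(19, Add(1, Mul(2, 19))), Pow(-374, -1))) = Add(Mul(-455, Rational(-1, 409)), Mul(Mul(19, Add(1, 38)), Rational(-1, 374))) = Add(Rational(455, 409), Mul(Mul(19, 39), Rational(-1, 374))) = Add(Rational(455, 409), Mul(741, Rational(-1, 374))) = Add(Rational(455, 409), Rational(-741, 374)) = Rational(-132899, 152966)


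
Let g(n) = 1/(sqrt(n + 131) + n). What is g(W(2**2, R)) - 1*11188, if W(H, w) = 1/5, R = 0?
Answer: -36685457/3279 + 20*sqrt(205)/3279 ≈ -11188.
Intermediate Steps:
W(H, w) = 1/5
g(n) = 1/(n + sqrt(131 + n)) (g(n) = 1/(sqrt(131 + n) + n) = 1/(n + sqrt(131 + n)))
g(W(2**2, R)) - 1*11188 = 1/(1/5 + sqrt(131 + 1/5)) - 1*11188 = 1/(1/5 + sqrt(656/5)) - 11188 = 1/(1/5 + 4*sqrt(205)/5) - 11188 = -11188 + 1/(1/5 + 4*sqrt(205)/5)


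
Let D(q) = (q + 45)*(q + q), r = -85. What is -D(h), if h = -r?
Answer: -22100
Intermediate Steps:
h = 85 (h = -1*(-85) = 85)
D(q) = 2*q*(45 + q) (D(q) = (45 + q)*(2*q) = 2*q*(45 + q))
-D(h) = -2*85*(45 + 85) = -2*85*130 = -1*22100 = -22100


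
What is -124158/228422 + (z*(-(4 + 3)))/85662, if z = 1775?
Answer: -6736882973/9783542682 ≈ -0.68859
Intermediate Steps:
-124158/228422 + (z*(-(4 + 3)))/85662 = -124158/228422 + (1775*(-(4 + 3)))/85662 = -124158*1/228422 + (1775*(-1*7))*(1/85662) = -62079/114211 + (1775*(-7))*(1/85662) = -62079/114211 - 12425*1/85662 = -62079/114211 - 12425/85662 = -6736882973/9783542682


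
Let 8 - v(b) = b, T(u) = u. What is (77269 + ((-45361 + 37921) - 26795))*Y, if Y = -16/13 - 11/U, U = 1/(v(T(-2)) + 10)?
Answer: -123765784/13 ≈ -9.5204e+6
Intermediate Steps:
v(b) = 8 - b
U = 1/20 (U = 1/((8 - 1*(-2)) + 10) = 1/((8 + 2) + 10) = 1/(10 + 10) = 1/20 ≈ 0.050000)
Y = -2876/13 (Y = -16/13 - 11/1/20 = -16*1/13 - 11*20 = -16/13 - 220 = -2876/13 ≈ -221.23)
(77269 + ((-45361 + 37921) - 26795))*Y = (77269 + ((-45361 + 37921) - 26795))*(-2876/13) = (77269 + (-7440 - 26795))*(-2876/13) = (77269 - 34235)*(-2876/13) = 43034*(-2876/13) = -123765784/13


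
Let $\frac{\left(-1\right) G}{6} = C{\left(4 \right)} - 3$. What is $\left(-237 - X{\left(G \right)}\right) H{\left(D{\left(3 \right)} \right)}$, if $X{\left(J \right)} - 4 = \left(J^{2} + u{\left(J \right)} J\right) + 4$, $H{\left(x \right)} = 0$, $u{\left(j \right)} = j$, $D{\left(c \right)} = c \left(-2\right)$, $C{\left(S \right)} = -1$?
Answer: $0$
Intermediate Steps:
$D{\left(c \right)} = - 2 c$
$G = 24$ ($G = - 6 \left(-1 - 3\right) = \left(-6\right) \left(-4\right) = 24$)
$X{\left(J \right)} = 8 + 2 J^{2}$ ($X{\left(J \right)} = 4 + \left(\left(J^{2} + J J\right) + 4\right) = 4 + \left(\left(J^{2} + J^{2}\right) + 4\right) = 4 + \left(2 J^{2} + 4\right) = 4 + \left(4 + 2 J^{2}\right) = 8 + 2 J^{2}$)
$\left(-237 - X{\left(G \right)}\right) H{\left(D{\left(3 \right)} \right)} = \left(-237 - \left(8 + 2 \cdot 24^{2}\right)\right) 0 = \left(-237 - \left(8 + 2 \cdot 576\right)\right) 0 = \left(-237 - \left(8 + 1152\right)\right) 0 = \left(-237 - 1160\right) 0 = \left(-1397\right) 0 = 0$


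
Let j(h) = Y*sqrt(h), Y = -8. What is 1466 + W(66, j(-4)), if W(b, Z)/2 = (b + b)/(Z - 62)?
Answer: 1498558/1025 + 1056*I/1025 ≈ 1462.0 + 1.0302*I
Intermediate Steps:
j(h) = -8*sqrt(h)
W(b, Z) = 4*b/(-62 + Z) (W(b, Z) = 2*((b + b)/(Z - 62)) = 2*((2*b)/(-62 + Z)) = 2*(2*b/(-62 + Z)) = 4*b/(-62 + Z))
1466 + W(66, j(-4)) = 1466 + 4*66/(-62 - 16*I) = 1466 + 4*66*((-62 + 16*I)/4100) = 1466 + (-4092/1025 + 1056*I/1025) = 1498558/1025 + 1056*I/1025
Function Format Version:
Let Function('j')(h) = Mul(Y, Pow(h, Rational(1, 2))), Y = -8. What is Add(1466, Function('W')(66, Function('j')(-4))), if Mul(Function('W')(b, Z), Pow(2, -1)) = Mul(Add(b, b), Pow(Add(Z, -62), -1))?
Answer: Add(Rational(1498558, 1025), Mul(Rational(1056, 1025), I)) ≈ Add(1462.0, Mul(1.0302, I))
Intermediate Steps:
Function('j')(h) = Mul(-8, Pow(h, Rational(1, 2)))
Function('W')(b, Z) = Mul(4, b, Pow(Add(-62, Z), -1)) (Function('W')(b, Z) = Mul(2, Mul(Add(b, b), Pow(Add(Z, -62), -1))) = Mul(2, Mul(Mul(2, b), Pow(Add(-62, Z), -1))) = Mul(2, Mul(2, b, Pow(Add(-62, Z), -1))) = Mul(4, b, Pow(Add(-62, Z), -1)))
Add(1466, Function('W')(66, Function('j')(-4))) = Add(1466, Mul(4, 66, Pow(Add(-62, Mul(-8, Pow(-4, Rational(1, 2)))), -1))) = Add(1466, Mul(4, 66, Pow(Add(-62, Mul(-8, Mul(2, I))), -1))) = Add(1466, Mul(4, 66, Pow(Add(-62, Mul(-16, I)), -1))) = Add(1466, Mul(4, 66, Mul(Rational(1, 4100), Add(-62, Mul(16, I))))) = Add(1466, Add(Rational(-4092, 1025), Mul(Rational(1056, 1025), I))) = Add(Rational(1498558, 1025), Mul(Rational(1056, 1025), I))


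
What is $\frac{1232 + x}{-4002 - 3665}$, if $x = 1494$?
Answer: $- \frac{2726}{7667} \approx -0.35555$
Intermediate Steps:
$\frac{1232 + x}{-4002 - 3665} = \frac{1232 + 1494}{-4002 - 3665} = \frac{2726}{-7667} = 2726 \left(- \frac{1}{7667}\right) = - \frac{2726}{7667}$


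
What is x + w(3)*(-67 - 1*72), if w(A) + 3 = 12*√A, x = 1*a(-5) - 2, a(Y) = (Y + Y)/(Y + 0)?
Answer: 417 - 1668*√3 ≈ -2472.1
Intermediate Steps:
a(Y) = 2 (a(Y) = (2*Y)/Y = 2)
x = 0 (x = 1*2 - 2 = 2 - 2 = 0)
w(A) = -3 + 12*√A
x + w(3)*(-67 - 1*72) = 0 + (-3 + 12*√3)*(-67 - 1*72) = 0 + (-3 + 12*√3)*(-67 - 72) = 0 + (-3 + 12*√3)*(-139) = 0 + (417 - 1668*√3) = 417 - 1668*√3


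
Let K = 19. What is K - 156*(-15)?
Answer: 2359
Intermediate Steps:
K - 156*(-15) = 19 - 156*(-15) = 19 + 2340 = 2359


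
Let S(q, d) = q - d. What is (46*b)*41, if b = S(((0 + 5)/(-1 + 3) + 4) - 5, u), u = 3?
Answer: -2829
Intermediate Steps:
b = -3/2 (b = (((0 + 5)/(-1 + 3) + 4) - 5) - 1*3 = ((5/2 + 4) - 5) - 3 = (13/2 - 5) - 3 = 3/2 - 3 = -3/2 ≈ -1.5000)
(46*b)*41 = (46*(-3/2))*41 = -69*41 = -2829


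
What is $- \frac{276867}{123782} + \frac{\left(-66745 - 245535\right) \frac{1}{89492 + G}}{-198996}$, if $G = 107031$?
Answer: $- \frac{2706869914295569}{1210194670793514} \approx -2.2367$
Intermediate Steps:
$- \frac{276867}{123782} + \frac{\left(-66745 - 245535\right) \frac{1}{89492 + G}}{-198996} = - \frac{276867}{123782} + \frac{\left(-66745 - 245535\right) \frac{1}{89492 + 107031}}{-198996} = \left(-276867\right) \frac{1}{123782} + - \frac{312280}{196523} \left(- \frac{1}{198996}\right) = - \frac{276867}{123782} + \left(-312280\right) \frac{1}{196523} \left(- \frac{1}{198996}\right) = - \frac{276867}{123782} - - \frac{78070}{9776822727} = - \frac{276867}{123782} + \frac{78070}{9776822727} = - \frac{2706869914295569}{1210194670793514}$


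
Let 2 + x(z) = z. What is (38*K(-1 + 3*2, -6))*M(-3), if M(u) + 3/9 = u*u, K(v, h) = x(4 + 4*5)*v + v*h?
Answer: 79040/3 ≈ 26347.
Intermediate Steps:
x(z) = -2 + z
K(v, h) = 22*v + h*v (K(v, h) = (-2 + (4 + 4*5))*v + v*h = (-2 + (4 + 20))*v + h*v = (-2 + 24)*v + h*v = 22*v + h*v)
M(u) = -1/3 + u**2 (M(u) = -1/3 + u*u = -1/3 + u**2)
(38*K(-1 + 3*2, -6))*M(-3) = (38*((-1 + 3*2)*(22 - 6)))*(-1/3 + (-3)**2) = (38*((-1 + 6)*16))*(-1/3 + 9) = (38*(5*16))*(26/3) = (38*80)*(26/3) = 3040*(26/3) = 79040/3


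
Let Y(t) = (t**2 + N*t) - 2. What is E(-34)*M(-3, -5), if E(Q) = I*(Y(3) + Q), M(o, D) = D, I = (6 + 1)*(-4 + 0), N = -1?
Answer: -4200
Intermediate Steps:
I = -28 (I = 7*(-4) = -28)
Y(t) = -2 + t**2 - t (Y(t) = (t**2 - t) - 2 = -2 + t**2 - t)
E(Q) = -112 - 28*Q (E(Q) = -28*((-2 + 3**2 - 1*3) + Q) = -28*((-2 + 9 - 3) + Q) = -28*(4 + Q) = -112 - 28*Q)
E(-34)*M(-3, -5) = (-112 - 28*(-34))*(-5) = (-112 + 952)*(-5) = 840*(-5) = -4200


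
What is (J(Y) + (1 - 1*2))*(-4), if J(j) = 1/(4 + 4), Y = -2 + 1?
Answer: 7/2 ≈ 3.5000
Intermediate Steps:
Y = -1
J(j) = ⅛ (J(j) = 1/8 = ⅛)
(J(Y) + (1 - 1*2))*(-4) = (⅛ + (1 - 1*2))*(-4) = (⅛ + (1 - 2))*(-4) = (⅛ - 1)*(-4) = -7/8*(-4) = 7/2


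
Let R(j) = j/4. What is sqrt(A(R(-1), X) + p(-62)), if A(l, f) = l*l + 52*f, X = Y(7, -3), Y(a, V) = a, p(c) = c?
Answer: 3*sqrt(537)/4 ≈ 17.380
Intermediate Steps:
R(j) = j/4 (R(j) = j*(1/4) = j/4)
X = 7
A(l, f) = l**2 + 52*f
sqrt(A(R(-1), X) + p(-62)) = sqrt((((1/4)*(-1))**2 + 52*7) - 62) = sqrt(((-1/4)**2 + 364) - 62) = sqrt((1/16 + 364) - 62) = sqrt(5825/16 - 62) = sqrt(4833/16) = 3*sqrt(537)/4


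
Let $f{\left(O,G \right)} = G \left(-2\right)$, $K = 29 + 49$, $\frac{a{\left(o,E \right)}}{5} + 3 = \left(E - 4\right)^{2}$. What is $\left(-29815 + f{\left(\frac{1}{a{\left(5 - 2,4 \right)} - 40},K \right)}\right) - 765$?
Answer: $-30736$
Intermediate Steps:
$a{\left(o,E \right)} = -15 + 5 \left(-4 + E\right)^{2}$ ($a{\left(o,E \right)} = -15 + 5 \left(E - 4\right)^{2} = -15 + 5 \left(-4 + E\right)^{2}$)
$K = 78$
$f{\left(O,G \right)} = - 2 G$
$\left(-29815 + f{\left(\frac{1}{a{\left(5 - 2,4 \right)} - 40},K \right)}\right) - 765 = \left(-29815 - 156\right) - 765 = -29971 - 765 = -30736$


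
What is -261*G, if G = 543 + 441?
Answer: -256824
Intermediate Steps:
G = 984
-261*G = -261*984 = -256824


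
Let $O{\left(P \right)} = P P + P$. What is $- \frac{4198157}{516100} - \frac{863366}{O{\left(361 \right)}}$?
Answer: $- \frac{497103372837}{33722490100} \approx -14.741$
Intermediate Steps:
$O{\left(P \right)} = P + P^{2}$ ($O{\left(P \right)} = P^{2} + P = P + P^{2}$)
$- \frac{4198157}{516100} - \frac{863366}{O{\left(361 \right)}} = - \frac{4198157}{516100} - \frac{863366}{361 \left(1 + 361\right)} = \left(-4198157\right) \frac{1}{516100} - \frac{863366}{361 \cdot 362} = - \frac{4198157}{516100} - \frac{863366}{130682} = - \frac{4198157}{516100} - \frac{431683}{65341} = - \frac{497103372837}{33722490100}$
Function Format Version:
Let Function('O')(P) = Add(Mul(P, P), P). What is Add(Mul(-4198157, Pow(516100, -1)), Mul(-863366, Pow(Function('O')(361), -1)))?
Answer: Rational(-497103372837, 33722490100) ≈ -14.741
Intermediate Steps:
Function('O')(P) = Add(P, Pow(P, 2)) (Function('O')(P) = Add(Pow(P, 2), P) = Add(P, Pow(P, 2)))
Add(Mul(-4198157, Pow(516100, -1)), Mul(-863366, Pow(Function('O')(361), -1))) = Add(Mul(-4198157, Pow(516100, -1)), Mul(-863366, Pow(Mul(361, Add(1, 361)), -1))) = Add(Mul(-4198157, Rational(1, 516100)), Mul(-863366, Pow(Mul(361, 362), -1))) = Add(Rational(-4198157, 516100), Mul(-863366, Pow(130682, -1))) = Add(Rational(-4198157, 516100), Mul(-863366, Rational(1, 130682))) = Add(Rational(-4198157, 516100), Rational(-431683, 65341)) = Rational(-497103372837, 33722490100)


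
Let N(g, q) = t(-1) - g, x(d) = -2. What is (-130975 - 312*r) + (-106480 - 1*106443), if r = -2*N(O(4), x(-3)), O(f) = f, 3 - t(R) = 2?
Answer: -345770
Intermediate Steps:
t(R) = 1 (t(R) = 3 - 1*2 = 3 - 2 = 1)
N(g, q) = 1 - g
r = 6 (r = -2*(1 - 1*4) = -2*(1 - 4) = -2*(-3) = 6)
(-130975 - 312*r) + (-106480 - 1*106443) = (-130975 - 312*6) + (-106480 - 1*106443) = (-130975 - 1872) + (-106480 - 106443) = -132847 - 212923 = -345770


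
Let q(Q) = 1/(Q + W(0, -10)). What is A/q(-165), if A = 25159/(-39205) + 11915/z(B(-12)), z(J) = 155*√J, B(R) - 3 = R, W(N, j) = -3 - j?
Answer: 3975122/39205 + 376514*I/93 ≈ 101.39 + 4048.5*I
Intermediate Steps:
B(R) = 3 + R
q(Q) = 1/(7 + Q) (q(Q) = 1/(Q + (-3 - 1*(-10))) = 1/(Q + (-3 + 10)) = 1/(Q + 7) = 1/(7 + Q))
A = -25159/39205 - 2383*I/93 (A = 25159/(-39205) + 11915/((155*√(3 - 12))) = 25159*(-1/39205) + 11915/((155*√(-9))) = -25159/39205 + 11915/((155*(3*I))) = -25159/39205 + 11915/((465*I)) = -25159/39205 + 11915*(-I/465) = -25159/39205 - 2383*I/93 ≈ -0.64173 - 25.624*I)
A/q(-165) = (-25159/39205 - 2383*I/93)/(1/(7 - 165)) = (-25159/39205 - 2383*I/93)/(1/(-158)) = (-25159/39205 - 2383*I/93)/(-1/158) = (-25159/39205 - 2383*I/93)*(-158) = 3975122/39205 + 376514*I/93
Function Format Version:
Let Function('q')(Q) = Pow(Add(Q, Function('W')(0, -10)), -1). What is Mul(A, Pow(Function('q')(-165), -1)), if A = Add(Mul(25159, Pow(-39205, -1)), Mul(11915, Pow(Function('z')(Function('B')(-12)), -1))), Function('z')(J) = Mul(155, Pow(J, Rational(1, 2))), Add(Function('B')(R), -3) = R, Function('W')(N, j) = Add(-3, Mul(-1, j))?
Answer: Add(Rational(3975122, 39205), Mul(Rational(376514, 93), I)) ≈ Add(101.39, Mul(4048.5, I))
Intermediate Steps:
Function('B')(R) = Add(3, R)
Function('q')(Q) = Pow(Add(7, Q), -1) (Function('q')(Q) = Pow(Add(Q, Add(-3, Mul(-1, -10))), -1) = Pow(Add(Q, Add(-3, 10)), -1) = Pow(Add(Q, 7), -1) = Pow(Add(7, Q), -1))
A = Add(Rational(-25159, 39205), Mul(Rational(-2383, 93), I)) (A = Add(Mul(25159, Pow(-39205, -1)), Mul(11915, Pow(Mul(155, Pow(Add(3, -12), Rational(1, 2))), -1))) = Add(Mul(25159, Rational(-1, 39205)), Mul(11915, Pow(Mul(155, Pow(-9, Rational(1, 2))), -1))) = Add(Rational(-25159, 39205), Mul(11915, Pow(Mul(155, Mul(3, I)), -1))) = Add(Rational(-25159, 39205), Mul(11915, Pow(Mul(465, I), -1))) = Add(Rational(-25159, 39205), Mul(11915, Mul(Rational(-1, 465), I))) = Add(Rational(-25159, 39205), Mul(Rational(-2383, 93), I)) ≈ Add(-0.64173, Mul(-25.624, I)))
Mul(A, Pow(Function('q')(-165), -1)) = Mul(Add(Rational(-25159, 39205), Mul(Rational(-2383, 93), I)), Pow(Pow(Add(7, -165), -1), -1)) = Mul(Add(Rational(-25159, 39205), Mul(Rational(-2383, 93), I)), Pow(Pow(-158, -1), -1)) = Mul(Add(Rational(-25159, 39205), Mul(Rational(-2383, 93), I)), Pow(Rational(-1, 158), -1)) = Mul(Add(Rational(-25159, 39205), Mul(Rational(-2383, 93), I)), -158) = Add(Rational(3975122, 39205), Mul(Rational(376514, 93), I))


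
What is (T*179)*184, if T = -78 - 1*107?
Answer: -6093160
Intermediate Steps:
T = -185 (T = -78 - 107 = -185)
(T*179)*184 = -185*179*184 = -33115*184 = -6093160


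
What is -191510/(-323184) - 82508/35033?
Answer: -9978047821/5661052536 ≈ -1.7626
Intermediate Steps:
-191510/(-323184) - 82508/35033 = -191510*(-1/323184) - 82508*1/35033 = 95755/161592 - 82508/35033 = -9978047821/5661052536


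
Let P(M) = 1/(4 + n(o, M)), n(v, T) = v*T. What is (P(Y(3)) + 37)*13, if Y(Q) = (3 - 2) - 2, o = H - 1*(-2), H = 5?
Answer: 1430/3 ≈ 476.67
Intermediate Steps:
o = 7 (o = 5 - 1*(-2) = 5 + 2 = 7)
n(v, T) = T*v
Y(Q) = -1 (Y(Q) = 1 - 2 = -1)
P(M) = 1/(4 + 7*M) (P(M) = 1/(4 + M*7) = 1/(4 + 7*M))
(P(Y(3)) + 37)*13 = (1/(4 + 7*(-1)) + 37)*13 = (1/(4 - 7) + 37)*13 = (1/(-3) + 37)*13 = (-⅓ + 37)*13 = (110/3)*13 = 1430/3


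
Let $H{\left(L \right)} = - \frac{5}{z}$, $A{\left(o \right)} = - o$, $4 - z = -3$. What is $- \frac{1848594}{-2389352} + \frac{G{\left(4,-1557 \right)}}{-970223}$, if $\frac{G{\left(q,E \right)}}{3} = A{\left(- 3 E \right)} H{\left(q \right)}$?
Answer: $\frac{884816354811}{1159102132748} \approx 0.76336$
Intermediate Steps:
$z = 7$ ($z = 4 - -3 = 4 + 3 = 7$)
$H{\left(L \right)} = - \frac{5}{7}$
$G{\left(q,E \right)} = - \frac{45 E}{7}$ ($G{\left(q,E \right)} = 3 - \left(-3\right) E \left(- \frac{5}{7}\right) = 3 \cdot 3 E \left(- \frac{5}{7}\right) = 3 \left(- \frac{15 E}{7}\right) = - \frac{45 E}{7}$)
$- \frac{1848594}{-2389352} + \frac{G{\left(4,-1557 \right)}}{-970223} = - \frac{1848594}{-2389352} + \frac{\left(- \frac{45}{7}\right) \left(-1557\right)}{-970223} = \left(-1848594\right) \left(- \frac{1}{2389352}\right) + \frac{70065}{7} \left(- \frac{1}{970223}\right) = \frac{924297}{1194676} - \frac{70065}{6791561} = \frac{884816354811}{1159102132748}$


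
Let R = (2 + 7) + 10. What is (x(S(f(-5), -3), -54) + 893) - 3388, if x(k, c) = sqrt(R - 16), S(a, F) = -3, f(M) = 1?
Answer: -2495 + sqrt(3) ≈ -2493.3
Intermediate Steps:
R = 19 (R = 9 + 10 = 19)
x(k, c) = sqrt(3) (x(k, c) = sqrt(19 - 16) = sqrt(3))
(x(S(f(-5), -3), -54) + 893) - 3388 = (sqrt(3) + 893) - 3388 = (893 + sqrt(3)) - 3388 = -2495 + sqrt(3)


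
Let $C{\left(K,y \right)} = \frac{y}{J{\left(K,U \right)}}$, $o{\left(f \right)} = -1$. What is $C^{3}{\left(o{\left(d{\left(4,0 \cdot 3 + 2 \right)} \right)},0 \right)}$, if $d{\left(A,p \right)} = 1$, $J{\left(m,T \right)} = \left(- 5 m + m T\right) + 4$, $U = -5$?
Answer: $0$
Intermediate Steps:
$J{\left(m,T \right)} = 4 - 5 m + T m$ ($J{\left(m,T \right)} = \left(- 5 m + T m\right) + 4 = 4 - 5 m + T m$)
$C{\left(K,y \right)} = \frac{y}{4 - 10 K}$ ($C{\left(K,y \right)} = \frac{y}{4 - 5 K - 5 K} = \frac{y}{4 - 10 K}$)
$C^{3}{\left(o{\left(d{\left(4,0 \cdot 3 + 2 \right)} \right)},0 \right)} = \left(\left(-1\right) 0 \frac{1}{-4 + 10 \left(-1\right)}\right)^{3} = \left(\left(-1\right) 0 \frac{1}{-4 - 10}\right)^{3} = \left(\left(-1\right) 0 \frac{1}{-14}\right)^{3} = \left(\left(-1\right) 0 \left(- \frac{1}{14}\right)\right)^{3} = 0^{3} = 0$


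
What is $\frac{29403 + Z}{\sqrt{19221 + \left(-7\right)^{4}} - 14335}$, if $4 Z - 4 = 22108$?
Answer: $- \frac{38518145}{15805431} - \frac{2687 \sqrt{21622}}{15805431} \approx -2.462$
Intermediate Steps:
$Z = 5528$ ($Z = 1 + \frac{1}{4} \cdot 22108 = 1 + 5527 = 5528$)
$\frac{29403 + Z}{\sqrt{19221 + \left(-7\right)^{4}} - 14335} = \frac{29403 + 5528}{\sqrt{19221 + \left(-7\right)^{4}} - 14335} = \frac{34931}{\sqrt{19221 + 2401} - 14335} = \frac{34931}{\sqrt{21622} - 14335} = \frac{34931}{-14335 + \sqrt{21622}}$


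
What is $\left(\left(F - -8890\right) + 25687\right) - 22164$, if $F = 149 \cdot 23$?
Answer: $15840$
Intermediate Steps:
$F = 3427$
$\left(\left(F - -8890\right) + 25687\right) - 22164 = \left(\left(3427 - -8890\right) + 25687\right) - 22164 = \left(\left(3427 + 8890\right) + 25687\right) - 22164 = \left(12317 + 25687\right) - 22164 = 38004 - 22164 = 15840$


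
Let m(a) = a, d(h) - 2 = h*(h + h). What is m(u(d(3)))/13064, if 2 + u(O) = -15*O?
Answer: -151/6532 ≈ -0.023117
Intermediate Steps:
d(h) = 2 + 2*h² (d(h) = 2 + h*(h + h) = 2 + h*(2*h) = 2 + 2*h²)
u(O) = -2 - 15*O
m(u(d(3)))/13064 = (-2 - 15*(2 + 2*3²))/13064 = (-2 - 15*(2 + 2*9))*(1/13064) = (-2 - 15*(2 + 18))*(1/13064) = (-2 - 15*20)*(1/13064) = (-2 - 300)*(1/13064) = -302*1/13064 = -151/6532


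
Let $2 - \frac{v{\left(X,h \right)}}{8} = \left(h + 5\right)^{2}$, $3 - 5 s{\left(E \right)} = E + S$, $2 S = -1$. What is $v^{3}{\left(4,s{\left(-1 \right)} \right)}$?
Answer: $- \frac{282558696328}{15625} \approx -1.8084 \cdot 10^{7}$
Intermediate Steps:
$S = - \frac{1}{2}$ ($S = \frac{1}{2} \left(-1\right) = - \frac{1}{2} \approx -0.5$)
$s{\left(E \right)} = \frac{7}{10} - \frac{E}{5}$ ($s{\left(E \right)} = \frac{3}{5} - \frac{E - \frac{1}{2}}{5} = \frac{3}{5} - \frac{- \frac{1}{2} + E}{5} = \frac{3}{5} - \left(- \frac{1}{10} + \frac{E}{5}\right) = \frac{7}{10} - \frac{E}{5}$)
$v{\left(X,h \right)} = 16 - 8 \left(5 + h\right)^{2}$ ($v{\left(X,h \right)} = 16 - 8 \left(h + 5\right)^{2} = 16 - 8 \left(5 + h\right)^{2}$)
$v^{3}{\left(4,s{\left(-1 \right)} \right)} = \left(16 - 8 \left(5 + \left(\frac{7}{10} - - \frac{1}{5}\right)\right)^{2}\right)^{3} = \left(16 - 8 \left(5 + \left(\frac{7}{10} + \frac{1}{5}\right)\right)^{2}\right)^{3} = \left(16 - 8 \left(5 + \frac{9}{10}\right)^{2}\right)^{3} = \left(16 - 8 \left(\frac{59}{10}\right)^{2}\right)^{3} = \left(16 - \frac{6962}{25}\right)^{3} = \left(- \frac{6562}{25}\right)^{3} = - \frac{282558696328}{15625}$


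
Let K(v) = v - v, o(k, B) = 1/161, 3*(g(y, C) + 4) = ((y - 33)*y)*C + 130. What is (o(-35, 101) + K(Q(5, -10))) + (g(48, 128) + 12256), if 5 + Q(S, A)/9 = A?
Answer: 20776409/483 ≈ 43015.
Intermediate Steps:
Q(S, A) = -45 + 9*A
g(y, C) = 118/3 + C*y*(-33 + y)/3 (g(y, C) = -4 + (((y - 33)*y)*C + 130)/3 = -4 + (((-33 + y)*y)*C + 130)/3 = -4 + ((y*(-33 + y))*C + 130)/3 = -4 + (C*y*(-33 + y) + 130)/3 = -4 + (130 + C*y*(-33 + y))/3 = -4 + (130/3 + C*y*(-33 + y)/3) = 118/3 + C*y*(-33 + y)/3)
o(k, B) = 1/161
K(v) = 0
(o(-35, 101) + K(Q(5, -10))) + (g(48, 128) + 12256) = (1/161 + 0) + ((118/3 - 11*128*48 + (1/3)*128*48**2) + 12256) = 1/161 + ((118/3 - 67584 + (1/3)*128*2304) + 12256) = 1/161 + ((118/3 - 67584 + 98304) + 12256) = 1/161 + (92278/3 + 12256) = 1/161 + 129046/3 = 20776409/483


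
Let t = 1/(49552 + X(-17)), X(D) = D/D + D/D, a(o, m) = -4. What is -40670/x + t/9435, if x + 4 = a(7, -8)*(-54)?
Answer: -2376866591636/12389862735 ≈ -191.84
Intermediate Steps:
X(D) = 2 (X(D) = 1 + 1 = 2)
x = 212 (x = -4 - 4*(-54) = -4 + 216 = 212)
t = 1/49554 (t = 1/(49552 + 2) = 1/49554 ≈ 2.0180e-5)
-40670/x + t/9435 = -40670/212 + (1/49554)/9435 = -40670*1/212 + (1/49554)*(1/9435) = -20335/106 + 1/467541990 = -2376866591636/12389862735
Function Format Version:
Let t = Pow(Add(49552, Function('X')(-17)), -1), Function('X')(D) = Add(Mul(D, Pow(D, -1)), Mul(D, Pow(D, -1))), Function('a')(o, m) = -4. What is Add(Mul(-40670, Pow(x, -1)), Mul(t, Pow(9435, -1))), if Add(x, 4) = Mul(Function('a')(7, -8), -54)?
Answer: Rational(-2376866591636, 12389862735) ≈ -191.84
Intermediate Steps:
Function('X')(D) = 2 (Function('X')(D) = Add(1, 1) = 2)
x = 212 (x = Add(-4, Mul(-4, -54)) = Add(-4, 216) = 212)
t = Rational(1, 49554) (t = Pow(Add(49552, 2), -1) = Pow(49554, -1) = Rational(1, 49554) ≈ 2.0180e-5)
Add(Mul(-40670, Pow(x, -1)), Mul(t, Pow(9435, -1))) = Add(Mul(-40670, Pow(212, -1)), Mul(Rational(1, 49554), Pow(9435, -1))) = Add(Mul(-40670, Rational(1, 212)), Mul(Rational(1, 49554), Rational(1, 9435))) = Add(Rational(-20335, 106), Rational(1, 467541990)) = Rational(-2376866591636, 12389862735)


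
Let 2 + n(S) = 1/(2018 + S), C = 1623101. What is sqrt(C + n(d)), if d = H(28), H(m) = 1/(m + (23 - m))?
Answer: 2*sqrt(874181735778205)/46415 ≈ 1274.0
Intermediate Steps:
H(m) = 1/23
d = 1/23 ≈ 0.043478
n(S) = -2 + 1/(2018 + S)
sqrt(C + n(d)) = sqrt(1623101 + (-4035 - 2*1/23)/(2018 + 1/23)) = sqrt(1623101 + (-4035 - 2/23)/(46415/23)) = sqrt(1623101 + (23/46415)*(-92807/23)) = sqrt(1623101 - 92807/46415) = sqrt(75336140108/46415) = 2*sqrt(874181735778205)/46415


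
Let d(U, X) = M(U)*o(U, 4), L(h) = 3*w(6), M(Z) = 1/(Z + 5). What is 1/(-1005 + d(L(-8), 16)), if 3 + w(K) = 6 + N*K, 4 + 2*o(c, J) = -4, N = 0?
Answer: -7/7037 ≈ -0.00099474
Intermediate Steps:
o(c, J) = -4 (o(c, J) = -2 + (½)*(-4) = -2 - 2 = -4)
w(K) = 3 (w(K) = -3 + (6 + 0*K) = -3 + (6 + 0) = -3 + 6 = 3)
M(Z) = 1/(5 + Z)
L(h) = 9 (L(h) = 3*3 = 9)
d(U, X) = -4/(5 + U)
1/(-1005 + d(L(-8), 16)) = 1/(-1005 - 4/(5 + 9)) = 1/(-1005 - 4/14) = 1/(-1005 - 4*1/14) = 1/(-1005 - 2/7) = 1/(-7037/7) = -7/7037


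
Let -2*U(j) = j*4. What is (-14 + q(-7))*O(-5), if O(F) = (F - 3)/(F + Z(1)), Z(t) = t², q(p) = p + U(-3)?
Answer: -30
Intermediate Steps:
U(j) = -2*j (U(j) = -j*4/2 = -2*j)
q(p) = 6 + p (q(p) = p - 2*(-3) = p + 6 = 6 + p)
O(F) = (-3 + F)/(1 + F) (O(F) = (F - 3)/(F + 1²) = (-3 + F)/(F + 1) = (-3 + F)/(1 + F))
(-14 + q(-7))*O(-5) = (-14 + (6 - 7))*((-3 - 5)/(1 - 5)) = (-14 - 1)*(-8/(-4)) = -(-15)*(-8)/4 = -15*2 = -30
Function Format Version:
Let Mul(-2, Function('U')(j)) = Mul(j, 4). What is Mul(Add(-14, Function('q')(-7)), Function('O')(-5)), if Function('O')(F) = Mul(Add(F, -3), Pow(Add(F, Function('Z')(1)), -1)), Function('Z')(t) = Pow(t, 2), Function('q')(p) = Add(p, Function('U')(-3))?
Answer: -30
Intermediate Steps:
Function('U')(j) = Mul(-2, j) (Function('U')(j) = Mul(Rational(-1, 2), Mul(j, 4)) = Mul(Rational(-1, 2), Mul(4, j)) = Mul(-2, j))
Function('q')(p) = Add(6, p) (Function('q')(p) = Add(p, Mul(-2, -3)) = Add(p, 6) = Add(6, p))
Function('O')(F) = Mul(Pow(Add(1, F), -1), Add(-3, F)) (Function('O')(F) = Mul(Add(F, -3), Pow(Add(F, Pow(1, 2)), -1)) = Mul(Add(-3, F), Pow(Add(F, 1), -1)) = Mul(Add(-3, F), Pow(Add(1, F), -1)) = Mul(Pow(Add(1, F), -1), Add(-3, F)))
Mul(Add(-14, Function('q')(-7)), Function('O')(-5)) = Mul(Add(-14, Add(6, -7)), Mul(Pow(Add(1, -5), -1), Add(-3, -5))) = Mul(Add(-14, -1), Mul(Pow(-4, -1), -8)) = Mul(-15, Mul(Rational(-1, 4), -8)) = Mul(-15, 2) = -30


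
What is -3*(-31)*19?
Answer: 1767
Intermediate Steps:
-3*(-31)*19 = 93*19 = 1767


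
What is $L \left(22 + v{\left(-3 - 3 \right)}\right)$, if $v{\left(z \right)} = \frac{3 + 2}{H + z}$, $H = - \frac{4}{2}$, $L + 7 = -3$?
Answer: $- \frac{855}{4} \approx -213.75$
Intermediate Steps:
$L = -10$ ($L = -7 - 3 = -10$)
$H = -2$ ($H = \left(-4\right) \frac{1}{2} = -2$)
$v{\left(z \right)} = \frac{5}{-2 + z}$ ($v{\left(z \right)} = \frac{3 + 2}{-2 + z} = \frac{5}{-2 + z}$)
$L \left(22 + v{\left(-3 - 3 \right)}\right) = - 10 \left(22 + \frac{5}{-2 - 6}\right) = - 10 \left(22 + \frac{5}{-8}\right) = - 10 \left(22 + 5 \left(- \frac{1}{8}\right)\right) = - 10 \left(22 - \frac{5}{8}\right) = \left(-10\right) \frac{171}{8} = - \frac{855}{4}$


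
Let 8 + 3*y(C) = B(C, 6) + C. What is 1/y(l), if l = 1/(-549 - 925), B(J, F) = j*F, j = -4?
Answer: -1474/15723 ≈ -0.093748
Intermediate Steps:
B(J, F) = -4*F
l = -1/1474 (l = 1/(-1474) = -1/1474 ≈ -0.00067843)
y(C) = -32/3 + C/3 (y(C) = -8/3 + (-4*6 + C)/3 = -8/3 + (-24 + C)/3 = -8/3 + (-8 + C/3) = -32/3 + C/3)
1/y(l) = 1/(-32/3 + (⅓)*(-1/1474)) = 1/(-32/3 - 1/4422) = 1/(-15723/1474) = -1474/15723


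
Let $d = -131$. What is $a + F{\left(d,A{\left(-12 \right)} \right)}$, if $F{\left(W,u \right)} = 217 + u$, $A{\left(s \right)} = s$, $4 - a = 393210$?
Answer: $-393001$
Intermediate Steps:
$a = -393206$ ($a = 4 - 393210 = -393206$)
$a + F{\left(d,A{\left(-12 \right)} \right)} = -393206 + \left(217 - 12\right) = -393206 + 205 = -393001$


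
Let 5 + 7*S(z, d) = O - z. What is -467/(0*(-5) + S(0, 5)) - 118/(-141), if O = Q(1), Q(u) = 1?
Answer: 461401/564 ≈ 818.09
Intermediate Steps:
O = 1
S(z, d) = -4/7 - z/7 (S(z, d) = -5/7 + (1 - z)/7 = -5/7 + (⅐ - z/7) = -4/7 - z/7)
-467/(0*(-5) + S(0, 5)) - 118/(-141) = -467/(0*(-5) + (-4/7 - ⅐*0)) - 118/(-141) = -467/(0 + (-4/7 + 0)) - 118*(-1/141) = -467/(0 - 4/7) + 118/141 = -467/(-4/7) + 118/141 = -467*(-7/4) + 118/141 = 3269/4 + 118/141 = 461401/564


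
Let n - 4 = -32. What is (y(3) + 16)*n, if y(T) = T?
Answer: -532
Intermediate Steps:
n = -28 (n = 4 - 32 = -28)
(y(3) + 16)*n = (3 + 16)*(-28) = 19*(-28) = -532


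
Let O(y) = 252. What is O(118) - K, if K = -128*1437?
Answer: 184188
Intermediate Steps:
K = -183936
O(118) - K = 252 - 1*(-183936) = 252 + 183936 = 184188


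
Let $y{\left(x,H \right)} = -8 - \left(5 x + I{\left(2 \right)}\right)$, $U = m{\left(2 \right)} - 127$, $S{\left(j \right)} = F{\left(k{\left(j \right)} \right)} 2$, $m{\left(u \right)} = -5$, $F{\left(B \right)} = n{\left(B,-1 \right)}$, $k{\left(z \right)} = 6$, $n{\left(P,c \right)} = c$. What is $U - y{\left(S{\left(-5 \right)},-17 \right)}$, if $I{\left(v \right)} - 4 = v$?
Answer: $-128$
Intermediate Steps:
$F{\left(B \right)} = -1$
$I{\left(v \right)} = 4 + v$
$S{\left(j \right)} = -2$ ($S{\left(j \right)} = \left(-1\right) 2 = -2$)
$U = -132$ ($U = -5 - 127 = -132$)
$y{\left(x,H \right)} = -14 - 5 x$ ($y{\left(x,H \right)} = -8 - \left(5 x + \left(4 + 2\right)\right) = -8 - \left(5 x + 6\right) = -8 - \left(6 + 5 x\right) = -14 - 5 x$)
$U - y{\left(S{\left(-5 \right)},-17 \right)} = -132 - \left(-14 - -10\right) = -132 - \left(-14 + 10\right) = -132 - -4 = -132 + 4 = -128$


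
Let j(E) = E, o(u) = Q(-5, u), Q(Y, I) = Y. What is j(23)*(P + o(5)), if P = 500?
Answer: 11385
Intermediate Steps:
o(u) = -5
j(23)*(P + o(5)) = 23*(500 - 5) = 23*495 = 11385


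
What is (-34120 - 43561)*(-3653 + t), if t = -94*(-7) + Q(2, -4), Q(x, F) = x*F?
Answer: 233276043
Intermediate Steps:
Q(x, F) = F*x
t = 650 (t = -94*(-7) - 4*2 = 658 - 8 = 650)
(-34120 - 43561)*(-3653 + t) = (-34120 - 43561)*(-3653 + 650) = -77681*(-3003) = 233276043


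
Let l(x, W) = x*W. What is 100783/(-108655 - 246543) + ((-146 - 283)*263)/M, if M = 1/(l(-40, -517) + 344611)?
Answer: -14639374626491869/355198 ≈ -4.1215e+10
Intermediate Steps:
l(x, W) = W*x
M = 1/365291 (M = 1/(-517*(-40) + 344611) = 1/(20680 + 344611) = 1/365291 ≈ 2.7375e-6)
100783/(-108655 - 246543) + ((-146 - 283)*263)/M = 100783/(-108655 - 246543) + ((-146 - 283)*263)/(1/365291) = 100783/(-355198) - 429*263*365291 = 100783*(-1/355198) - 112827*365291 = -100783/355198 - 41214687657 = -14639374626491869/355198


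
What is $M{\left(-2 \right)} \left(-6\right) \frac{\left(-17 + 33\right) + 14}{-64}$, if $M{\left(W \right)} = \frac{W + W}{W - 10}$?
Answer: $\frac{15}{16} \approx 0.9375$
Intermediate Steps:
$M{\left(W \right)} = \frac{2 W}{-10 + W}$
$M{\left(-2 \right)} \left(-6\right) \frac{\left(-17 + 33\right) + 14}{-64} = 2 \left(-2\right) \frac{1}{-10 - 2} \left(-6\right) \frac{\left(-17 + 33\right) + 14}{-64} = 2 \left(-2\right) \frac{1}{-12} \left(-6\right) \left(16 + 14\right) \left(- \frac{1}{64}\right) = 2 \left(-2\right) \left(- \frac{1}{12}\right) \left(-6\right) 30 \left(- \frac{1}{64}\right) = \frac{1}{3} \left(-6\right) \left(- \frac{15}{32}\right) = \left(-2\right) \left(- \frac{15}{32}\right) = \frac{15}{16}$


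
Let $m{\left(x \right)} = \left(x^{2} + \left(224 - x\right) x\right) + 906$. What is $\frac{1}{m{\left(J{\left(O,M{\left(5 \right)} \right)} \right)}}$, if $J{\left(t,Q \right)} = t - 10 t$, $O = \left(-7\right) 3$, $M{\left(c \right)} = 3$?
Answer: $\frac{1}{43242} \approx 2.3126 \cdot 10^{-5}$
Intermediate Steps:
$O = -21$
$J{\left(t,Q \right)} = - 9 t$
$m{\left(x \right)} = 906 + x^{2} + x \left(224 - x\right)$ ($m{\left(x \right)} = \left(x^{2} + x \left(224 - x\right)\right) + 906 = 906 + x^{2} + x \left(224 - x\right)$)
$\frac{1}{m{\left(J{\left(O,M{\left(5 \right)} \right)} \right)}} = \frac{1}{906 + 224 \left(\left(-9\right) \left(-21\right)\right)} = \frac{1}{906 + 224 \cdot 189} = \frac{1}{906 + 42336} = \frac{1}{43242}$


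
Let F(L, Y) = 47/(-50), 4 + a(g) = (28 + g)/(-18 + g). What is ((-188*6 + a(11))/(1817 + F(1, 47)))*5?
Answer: -1990750/635621 ≈ -3.1320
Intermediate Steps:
a(g) = -4 + (28 + g)/(-18 + g)
F(L, Y) = -47/50 (F(L, Y) = 47*(-1/50) = -47/50)
((-188*6 + a(11))/(1817 + F(1, 47)))*5 = ((-188*6 + (100 - 3*11)/(-18 + 11))/(1817 - 47/50))*5 = ((-1128 + (100 - 33)/(-7))/(90803/50))*5 = ((-1128 - ⅐*67)*(50/90803))*5 = ((-1128 - 67/7)*(50/90803))*5 = -7963/7*50/90803*5 = -398150/635621*5 = -1990750/635621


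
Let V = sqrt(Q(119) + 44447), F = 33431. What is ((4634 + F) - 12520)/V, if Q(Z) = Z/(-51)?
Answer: 25545*sqrt(400002)/133334 ≈ 121.17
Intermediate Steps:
Q(Z) = -Z/51 (Q(Z) = Z*(-1/51) = -Z/51)
V = sqrt(400002)/3 (V = sqrt(-1/51*119 + 44447) = sqrt(-7/3 + 44447) = sqrt(133334/3) = sqrt(400002)/3 ≈ 210.82)
((4634 + F) - 12520)/V = ((4634 + 33431) - 12520)/((sqrt(400002)/3)) = (38065 - 12520)*(sqrt(400002)/133334) = 25545*(sqrt(400002)/133334) = 25545*sqrt(400002)/133334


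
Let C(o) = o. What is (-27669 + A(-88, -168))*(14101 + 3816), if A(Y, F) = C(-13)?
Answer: -495978394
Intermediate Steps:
A(Y, F) = -13
(-27669 + A(-88, -168))*(14101 + 3816) = (-27669 - 13)*(14101 + 3816) = -27682*17917 = -495978394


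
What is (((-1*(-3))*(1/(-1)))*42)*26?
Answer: -3276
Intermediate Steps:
(((-1*(-3))*(1/(-1)))*42)*26 = ((3*(1*(-1)))*42)*26 = ((3*(-1))*42)*26 = -3*42*26 = -126*26 = -3276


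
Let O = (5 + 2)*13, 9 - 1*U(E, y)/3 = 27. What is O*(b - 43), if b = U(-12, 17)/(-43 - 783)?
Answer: -230516/59 ≈ -3907.1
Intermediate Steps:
U(E, y) = -54 (U(E, y) = 27 - 3*27 = 27 - 81 = -54)
O = 91 (O = 7*13 = 91)
b = 27/413 (b = -54/(-43 - 783) = -54/(-826) = -54*(-1/826) = 27/413 ≈ 0.065375)
O*(b - 43) = 91*(27/413 - 43) = 91*(-17732/413) = -230516/59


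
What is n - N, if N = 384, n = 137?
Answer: -247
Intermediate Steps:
n - N = 137 - 1*384 = 137 - 384 = -247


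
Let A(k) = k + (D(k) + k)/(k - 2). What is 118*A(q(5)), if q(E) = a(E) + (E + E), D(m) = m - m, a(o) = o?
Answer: 24780/13 ≈ 1906.2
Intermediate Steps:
D(m) = 0
q(E) = 3*E (q(E) = E + (E + E) = E + 2*E = 3*E)
A(k) = k + k/(-2 + k) (A(k) = k + (0 + k)/(k - 2) = k + k/(-2 + k))
118*A(q(5)) = 118*((3*5)*(-1 + 3*5)/(-2 + 3*5)) = 118*(15*(-1 + 15)/(-2 + 15)) = 118*(15*14/13) = 118*(15*(1/13)*14) = 118*(210/13) = 24780/13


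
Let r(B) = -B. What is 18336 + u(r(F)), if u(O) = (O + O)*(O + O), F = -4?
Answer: 18400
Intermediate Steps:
u(O) = 4*O**2 (u(O) = (2*O)*(2*O) = 4*O**2)
18336 + u(r(F)) = 18336 + 4*(-1*(-4))**2 = 18336 + 4*4**2 = 18336 + 4*16 = 18336 + 64 = 18400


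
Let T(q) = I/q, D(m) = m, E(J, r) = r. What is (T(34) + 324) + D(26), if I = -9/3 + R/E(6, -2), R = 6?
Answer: 5947/17 ≈ 349.82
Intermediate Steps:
I = -6 (I = -9/3 + 6/(-2) = -9*1/3 + 6*(-1/2) = -3 - 3 = -6)
T(q) = -6/q
(T(34) + 324) + D(26) = (-6/34 + 324) + 26 = (-6*1/34 + 324) + 26 = (-3/17 + 324) + 26 = 5505/17 + 26 = 5947/17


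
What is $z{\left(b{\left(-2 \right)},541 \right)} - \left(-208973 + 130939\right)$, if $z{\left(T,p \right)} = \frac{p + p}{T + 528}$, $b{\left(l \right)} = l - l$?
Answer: $\frac{20601517}{264} \approx 78036.0$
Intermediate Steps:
$b{\left(l \right)} = 0$
$z{\left(T,p \right)} = \frac{2 p}{528 + T}$
$z{\left(b{\left(-2 \right)},541 \right)} - \left(-208973 + 130939\right) = 2 \cdot 541 \frac{1}{528 + 0} - \left(-208973 + 130939\right) = 2 \cdot 541 \cdot \frac{1}{528} - -78034 = 2 \cdot 541 \cdot \frac{1}{528} + 78034 = \frac{541}{264} + 78034 = \frac{20601517}{264}$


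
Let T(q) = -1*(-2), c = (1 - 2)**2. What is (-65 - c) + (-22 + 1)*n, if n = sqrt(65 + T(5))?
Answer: -66 - 21*sqrt(67) ≈ -237.89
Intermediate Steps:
c = 1 (c = (-1)**2 = 1)
T(q) = 2
n = sqrt(67) (n = sqrt(65 + 2) = sqrt(67) ≈ 8.1853)
(-65 - c) + (-22 + 1)*n = (-65 - 1*1) + (-22 + 1)*sqrt(67) = (-65 - 1) - 21*sqrt(67) = -66 - 21*sqrt(67)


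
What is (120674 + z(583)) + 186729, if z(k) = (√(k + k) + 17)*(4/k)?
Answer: 179216017/583 + 4*√1166/583 ≈ 3.0740e+5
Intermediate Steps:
z(k) = 4*(17 + √2*√k)/k (z(k) = (√(2*k) + 17)*(4/k) = (√2*√k + 17)*(4/k) = (17 + √2*√k)*(4/k) = 4*(17 + √2*√k)/k)
(120674 + z(583)) + 186729 = (120674 + (68/583 + 4*√2/√583)) + 186729 = (120674 + (68*(1/583) + 4*√2*(√583/583))) + 186729 = (120674 + (68/583 + 4*√1166/583)) + 186729 = (70353010/583 + 4*√1166/583) + 186729 = 179216017/583 + 4*√1166/583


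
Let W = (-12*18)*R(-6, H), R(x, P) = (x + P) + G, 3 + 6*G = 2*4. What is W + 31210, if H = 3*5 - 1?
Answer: 29302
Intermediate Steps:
H = 14 (H = 15 - 1 = 14)
G = ⅚ (G = -½ + (2*4)/6 = -½ + (⅙)*8 = -½ + 4/3 = ⅚ ≈ 0.83333)
R(x, P) = ⅚ + P + x (R(x, P) = (x + P) + ⅚ = (P + x) + ⅚ = ⅚ + P + x)
W = -1908 (W = (-12*18)*(⅚ + 14 - 6) = -216*53/6 = -1908)
W + 31210 = -1908 + 31210 = 29302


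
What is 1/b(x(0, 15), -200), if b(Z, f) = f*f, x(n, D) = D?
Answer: 1/40000 ≈ 2.5000e-5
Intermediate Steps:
b(Z, f) = f²
1/b(x(0, 15), -200) = 1/((-200)²) = 1/40000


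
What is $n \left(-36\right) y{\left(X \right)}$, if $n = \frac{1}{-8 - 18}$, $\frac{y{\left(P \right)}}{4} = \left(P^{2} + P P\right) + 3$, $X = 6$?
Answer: $\frac{5400}{13} \approx 415.38$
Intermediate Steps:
$y{\left(P \right)} = 12 + 8 P^{2}$ ($y{\left(P \right)} = 4 \left(\left(P^{2} + P P\right) + 3\right) = 4 \left(\left(P^{2} + P^{2}\right) + 3\right) = 4 \left(2 P^{2} + 3\right) = 4 \left(3 + 2 P^{2}\right) = 12 + 8 P^{2}$)
$n = - \frac{1}{26}$ ($n = \frac{1}{-8 - 18} = \frac{1}{-26} = - \frac{1}{26} \approx -0.038462$)
$n \left(-36\right) y{\left(X \right)} = \left(- \frac{1}{26}\right) \left(-36\right) \left(12 + 8 \cdot 6^{2}\right) = \frac{18 \left(12 + 8 \cdot 36\right)}{13} = \frac{18 \left(12 + 288\right)}{13} = \frac{18}{13} \cdot 300 = \frac{5400}{13}$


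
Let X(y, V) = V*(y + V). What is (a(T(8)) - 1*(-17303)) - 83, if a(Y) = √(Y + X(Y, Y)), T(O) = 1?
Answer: 17220 + √3 ≈ 17222.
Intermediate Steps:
X(y, V) = V*(V + y)
a(Y) = √(Y + 2*Y²) (a(Y) = √(Y + Y*(Y + Y)) = √(Y + Y*(2*Y)) = √(Y + 2*Y²))
(a(T(8)) - 1*(-17303)) - 83 = (√(1*(1 + 2*1)) - 1*(-17303)) - 83 = (√(1*(1 + 2)) + 17303) - 83 = (√(1*3) + 17303) - 83 = (√3 + 17303) - 83 = (17303 + √3) - 83 = 17220 + √3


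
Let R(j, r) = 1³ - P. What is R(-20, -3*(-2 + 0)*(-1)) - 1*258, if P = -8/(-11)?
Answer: -2835/11 ≈ -257.73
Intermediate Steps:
P = 8/11 (P = -8*(-1/11) = 8/11 ≈ 0.72727)
R(j, r) = 3/11 (R(j, r) = 1³ - 1*8/11 = 1 - 8/11 = 3/11)
R(-20, -3*(-2 + 0)*(-1)) - 1*258 = 3/11 - 1*258 = 3/11 - 258 = -2835/11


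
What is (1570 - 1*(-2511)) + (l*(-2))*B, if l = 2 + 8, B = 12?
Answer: 3841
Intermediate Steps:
l = 10
(1570 - 1*(-2511)) + (l*(-2))*B = (1570 - 1*(-2511)) + (10*(-2))*12 = (1570 + 2511) - 20*12 = 4081 - 240 = 3841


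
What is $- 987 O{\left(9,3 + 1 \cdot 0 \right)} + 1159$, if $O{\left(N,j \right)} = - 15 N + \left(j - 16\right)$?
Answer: $147235$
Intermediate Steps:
$O{\left(N,j \right)} = -16 + j - 15 N$ ($O{\left(N,j \right)} = - 15 N + \left(-16 + j\right) = -16 + j - 15 N$)
$- 987 O{\left(9,3 + 1 \cdot 0 \right)} + 1159 = - 987 \left(-16 + \left(3 + 1 \cdot 0\right) - 135\right) + 1159 = - 987 \left(-16 + \left(3 + 0\right) - 135\right) + 1159 = - 987 \left(-16 + 3 - 135\right) + 1159 = \left(-987\right) \left(-148\right) + 1159 = 146076 + 1159 = 147235$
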